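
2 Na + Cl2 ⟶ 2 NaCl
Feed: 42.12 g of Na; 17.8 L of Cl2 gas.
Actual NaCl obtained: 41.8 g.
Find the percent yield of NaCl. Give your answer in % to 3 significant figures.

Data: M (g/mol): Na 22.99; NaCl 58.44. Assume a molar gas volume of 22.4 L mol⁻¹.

n(Na) = 42.12 / 22.99 = 1.832 mol
n(Cl2) = 17.80 / 22.4 = 0.7946 mol
n/ν for Na = 1.832/2 = 0.9160
n/ν for Cl2 = 0.7946/1 = 0.7946
Smallest n/ν is Cl2 → limiting reagent.
theoretical n(NaCl) = (2/1) × 0.7946 = 1.589 mol → 92.86 g
% yield = 41.8 / 92.86 × 100 = 45.01 %

45.0 %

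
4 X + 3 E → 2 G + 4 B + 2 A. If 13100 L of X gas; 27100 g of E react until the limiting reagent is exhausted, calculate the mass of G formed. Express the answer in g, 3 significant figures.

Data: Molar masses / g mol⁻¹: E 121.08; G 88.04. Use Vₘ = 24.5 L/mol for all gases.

n(X) = 13100 / 24.5 = 534.7 mol
n(E) = 27100 / 121.08 = 223.8 mol
n/ν → X: 133.7, E: 74.60; E is limiting.
n(G) = (2/3) × 223.8 = 149.2 mol
mass = 149.2 × 88.04 = 13140 g

13100 g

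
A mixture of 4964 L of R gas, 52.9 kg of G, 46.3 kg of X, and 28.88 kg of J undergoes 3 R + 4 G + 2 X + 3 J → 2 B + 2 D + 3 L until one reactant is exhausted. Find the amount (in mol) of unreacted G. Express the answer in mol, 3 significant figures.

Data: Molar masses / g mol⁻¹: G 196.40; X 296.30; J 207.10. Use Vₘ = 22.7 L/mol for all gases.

83.4 mol

n(R) = 4964 / 22.7 = 218.7 mol
n(G) = 52.90×1000 / 196.40 = 269.3 mol
n(X) = 46.30×1000 / 296.30 = 156.3 mol
n(J) = 28.88×1000 / 207.10 = 139.4 mol
n/ν → R: 72.90, G: 67.33, X: 78.15, J: 46.47; J is limiting.
G consumed = (4/3) × 139.4 = 185.9 mol
G remaining = 269.3 − 185.9 = 83.40 mol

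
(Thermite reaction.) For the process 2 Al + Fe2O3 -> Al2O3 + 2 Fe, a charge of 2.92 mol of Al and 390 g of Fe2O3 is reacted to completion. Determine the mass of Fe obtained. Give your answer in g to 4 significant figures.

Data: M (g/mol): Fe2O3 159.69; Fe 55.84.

n(Al) = 2.920 mol
n(Fe2O3) = 390.0 / 159.69 = 2.442 mol
n/ν for Al = 2.920/2 = 1.460
n/ν for Fe2O3 = 2.442/1 = 2.442
Smallest n/ν is Al → limiting reagent.
n(Fe) = (2/2) × 2.920 = 2.920 mol
mass = 2.920 × 55.84 = 163.1 g

163.1 g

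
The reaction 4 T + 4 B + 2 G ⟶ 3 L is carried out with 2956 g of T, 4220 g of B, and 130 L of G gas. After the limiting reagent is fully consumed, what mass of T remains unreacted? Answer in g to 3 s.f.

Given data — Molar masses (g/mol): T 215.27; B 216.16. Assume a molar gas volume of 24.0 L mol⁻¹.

624 g

n(T) = 2956 / 215.27 = 13.73 mol
n(B) = 4220 / 216.16 = 19.52 mol
n(G) = 130.0 / 24.0 = 5.417 mol
n/ν for T = 13.73/4 = 3.433
n/ν for B = 19.52/4 = 4.880
n/ν for G = 5.417/2 = 2.709
Smallest n/ν is G → limiting reagent.
T consumed = (4/2) × 5.417 = 10.83 mol
T remaining = 13.73 − 10.83 = 2.900 mol
mass = 2.900 × 215.27 = 624.3 g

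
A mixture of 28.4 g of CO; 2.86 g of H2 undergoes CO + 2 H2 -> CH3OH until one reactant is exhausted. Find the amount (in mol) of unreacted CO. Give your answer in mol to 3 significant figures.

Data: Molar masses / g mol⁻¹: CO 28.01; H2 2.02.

0.306 mol

n(CO) = 28.40 / 28.01 = 1.014 mol
n(H2) = 2.860 / 2.02 = 1.416 mol
n/ν for CO = 1.014/1 = 1.014
n/ν for H2 = 1.416/2 = 0.7080
Smallest n/ν is H2 → limiting reagent.
CO consumed = (1/2) × 1.416 = 0.7080 mol
CO remaining = 1.014 − 0.7080 = 0.3060 mol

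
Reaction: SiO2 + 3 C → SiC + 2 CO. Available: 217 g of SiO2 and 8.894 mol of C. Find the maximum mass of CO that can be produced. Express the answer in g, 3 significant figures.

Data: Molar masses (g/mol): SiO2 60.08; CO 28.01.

n(SiO2) = 217.0 / 60.08 = 3.612 mol
n(C) = 8.894 mol
n/ν for SiO2 = 3.612/1 = 3.612
n/ν for C = 8.894/3 = 2.965
Smallest n/ν is C → limiting reagent.
n(CO) = (2/3) × 8.894 = 5.929 mol
mass = 5.929 × 28.01 = 166.1 g

166 g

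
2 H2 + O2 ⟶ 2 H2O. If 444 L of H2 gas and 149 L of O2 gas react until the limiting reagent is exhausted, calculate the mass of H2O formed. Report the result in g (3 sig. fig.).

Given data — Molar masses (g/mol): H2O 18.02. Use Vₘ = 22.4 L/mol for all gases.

240 g

n(H2) = 444.0 / 22.4 = 19.82 mol
n(O2) = 149.0 / 22.4 = 6.652 mol
n/ν for H2 = 19.82/2 = 9.910
n/ν for O2 = 6.652/1 = 6.652
Smallest n/ν is O2 → limiting reagent.
n(H2O) = (2/1) × 6.652 = 13.30 mol
mass = 13.30 × 18.02 = 239.7 g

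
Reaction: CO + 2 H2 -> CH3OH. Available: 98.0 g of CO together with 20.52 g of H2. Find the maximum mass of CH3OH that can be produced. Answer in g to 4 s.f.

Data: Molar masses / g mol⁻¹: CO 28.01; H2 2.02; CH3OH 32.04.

112.1 g

n(CO) = 98.00 / 28.01 = 3.499 mol
n(H2) = 20.52 / 2.02 = 10.16 mol
n/ν → CO: 3.499, H2: 5.080; CO is limiting.
n(CH3OH) = (1/1) × 3.499 = 3.499 mol
mass = 3.499 × 32.04 = 112.1 g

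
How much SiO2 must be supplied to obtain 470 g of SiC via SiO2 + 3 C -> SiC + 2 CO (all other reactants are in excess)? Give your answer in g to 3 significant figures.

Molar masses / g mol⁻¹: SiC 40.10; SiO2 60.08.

704 g

n(SiC) = 470 / 40.10 = 11.72 mol
n(SiO2) = (1/1) × 11.72 = 11.72 mol
mass = 11.72 × 60.08 = 704.1 g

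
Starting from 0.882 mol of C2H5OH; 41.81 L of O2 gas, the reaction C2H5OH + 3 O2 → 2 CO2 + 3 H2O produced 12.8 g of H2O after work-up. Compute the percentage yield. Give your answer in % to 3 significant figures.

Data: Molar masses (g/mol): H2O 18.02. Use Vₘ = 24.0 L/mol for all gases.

n(C2H5OH) = 0.8820 mol
n(O2) = 41.81 / 24.0 = 1.742 mol
n/ν → C2H5OH: 0.8820, O2: 0.5807; O2 is limiting.
theoretical n(H2O) = (3/3) × 1.742 = 1.742 mol → 31.39 g
% yield = 12.8 / 31.39 × 100 = 40.78 %

40.8 %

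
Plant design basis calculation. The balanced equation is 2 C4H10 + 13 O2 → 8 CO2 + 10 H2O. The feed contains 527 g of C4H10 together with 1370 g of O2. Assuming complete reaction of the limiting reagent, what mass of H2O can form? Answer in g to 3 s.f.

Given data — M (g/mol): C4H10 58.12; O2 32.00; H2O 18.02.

593 g

n(C4H10) = 527.0 / 58.12 = 9.067 mol
n(O2) = 1370 / 32.00 = 42.81 mol
n/ν → C4H10: 4.534, O2: 3.293; O2 is limiting.
n(H2O) = (10/13) × 42.81 = 32.93 mol
mass = 32.93 × 18.02 = 593.4 g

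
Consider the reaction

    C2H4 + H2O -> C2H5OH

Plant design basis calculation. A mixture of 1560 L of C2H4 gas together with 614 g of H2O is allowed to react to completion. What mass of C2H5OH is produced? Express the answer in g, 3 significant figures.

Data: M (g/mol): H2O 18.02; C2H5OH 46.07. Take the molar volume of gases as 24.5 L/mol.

1570 g

n(C2H4) = 1560 / 24.5 = 63.67 mol
n(H2O) = 614.0 / 18.02 = 34.07 mol
n/ν for C2H4 = 63.67/1 = 63.67
n/ν for H2O = 34.07/1 = 34.07
Smallest n/ν is H2O → limiting reagent.
n(C2H5OH) = (1/1) × 34.07 = 34.07 mol
mass = 34.07 × 46.07 = 1570 g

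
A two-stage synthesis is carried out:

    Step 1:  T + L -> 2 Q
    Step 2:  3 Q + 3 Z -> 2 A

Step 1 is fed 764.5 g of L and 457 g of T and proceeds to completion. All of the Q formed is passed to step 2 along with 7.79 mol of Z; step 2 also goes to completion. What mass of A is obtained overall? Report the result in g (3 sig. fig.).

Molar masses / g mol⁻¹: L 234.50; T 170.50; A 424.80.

1520 g

Step 1:
n(L) = 764.5 / 234.50 = 3.260 mol
n(T) = 457.0 / 170.50 = 2.680 mol
n/ν for L = 3.260/1 = 3.260
n/ν for T = 2.680/1 = 2.680
Smallest n/ν is T → limiting reagent.
n(Q) produced = (2/1) × 2.680 = 5.360 mol
Step 2:
n(Q) available = 5.360 mol
n(Z) = 7.790 mol
n/ν for Q = 5.360/3 = 1.787
n/ν for Z = 7.790/3 = 2.597
Smallest n/ν is Q → limiting reagent.
n(A) = (2/3) × 5.360 = 3.573 mol
mass = 3.573 × 424.80 = 1518 g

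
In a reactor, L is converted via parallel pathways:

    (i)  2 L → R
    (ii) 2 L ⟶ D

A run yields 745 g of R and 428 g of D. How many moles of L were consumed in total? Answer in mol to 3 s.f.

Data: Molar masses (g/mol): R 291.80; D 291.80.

8.04 mol

n(R) = 745 / 291.80 = 2.553 mol
n(D) = 428 / 291.80 = 1.467 mol
n(L) via (i) = (2/1)×2.553 = 5.106 mol
n(L) via (ii) = (2/1)×1.467 = 2.934 mol
total n(L) = 5.106 + 2.934 = 8.040 mol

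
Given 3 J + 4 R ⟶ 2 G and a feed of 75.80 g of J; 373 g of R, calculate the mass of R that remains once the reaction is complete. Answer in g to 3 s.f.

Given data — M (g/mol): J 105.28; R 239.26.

143 g

n(J) = 75.80 / 105.28 = 0.7200 mol
n(R) = 373.0 / 239.26 = 1.559 mol
n/ν → J: 0.2400, R: 0.3898; J is limiting.
R consumed = (4/3) × 0.7200 = 0.9600 mol
R remaining = 1.559 − 0.9600 = 0.5990 mol
mass = 0.5990 × 239.26 = 143.3 g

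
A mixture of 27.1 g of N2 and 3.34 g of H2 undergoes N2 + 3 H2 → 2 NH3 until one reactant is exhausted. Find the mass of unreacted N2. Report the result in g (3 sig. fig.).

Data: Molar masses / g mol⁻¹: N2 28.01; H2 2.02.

n(N2) = 27.10 / 28.01 = 0.9675 mol
n(H2) = 3.340 / 2.02 = 1.653 mol
n/ν for N2 = 0.9675/1 = 0.9675
n/ν for H2 = 1.653/3 = 0.5510
Smallest n/ν is H2 → limiting reagent.
N2 consumed = (1/3) × 1.653 = 0.5510 mol
N2 remaining = 0.9675 − 0.5510 = 0.4165 mol
mass = 0.4165 × 28.01 = 11.67 g

11.7 g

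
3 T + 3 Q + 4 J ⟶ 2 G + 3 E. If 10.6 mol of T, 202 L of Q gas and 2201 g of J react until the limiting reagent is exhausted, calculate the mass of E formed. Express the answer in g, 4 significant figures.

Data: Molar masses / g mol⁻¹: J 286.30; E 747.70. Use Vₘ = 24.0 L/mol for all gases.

n(T) = 10.60 mol
n(Q) = 202.0 / 24.0 = 8.417 mol
n(J) = 2201 / 286.30 = 7.688 mol
n/ν for T = 10.60/3 = 3.533
n/ν for Q = 8.417/3 = 2.806
n/ν for J = 7.688/4 = 1.922
Smallest n/ν is J → limiting reagent.
n(E) = (3/4) × 7.688 = 5.766 mol
mass = 5.766 × 747.70 = 4311 g

4311 g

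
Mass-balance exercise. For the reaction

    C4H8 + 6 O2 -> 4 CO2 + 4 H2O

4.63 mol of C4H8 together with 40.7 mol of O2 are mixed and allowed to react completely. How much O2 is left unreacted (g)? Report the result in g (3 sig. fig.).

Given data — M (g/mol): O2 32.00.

n(C4H8) = 4.630 mol
n(O2) = 40.70 mol
n/ν → C4H8: 4.630, O2: 6.783; C4H8 is limiting.
O2 consumed = (6/1) × 4.630 = 27.78 mol
O2 remaining = 40.70 − 27.78 = 12.92 mol
mass = 12.92 × 32.00 = 413.4 g

413 g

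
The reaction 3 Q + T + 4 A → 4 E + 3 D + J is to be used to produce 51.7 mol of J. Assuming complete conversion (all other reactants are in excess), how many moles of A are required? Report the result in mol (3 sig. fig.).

n(J) = 51.70 mol
n(A) = (4/1) × 51.70 = 206.8 mol

207 mol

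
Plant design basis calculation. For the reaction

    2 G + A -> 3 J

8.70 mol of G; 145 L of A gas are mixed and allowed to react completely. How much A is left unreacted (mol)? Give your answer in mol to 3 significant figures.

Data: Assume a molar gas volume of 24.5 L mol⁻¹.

1.57 mol

n(G) = 8.700 mol
n(A) = 145.0 / 24.5 = 5.918 mol
n/ν → G: 4.350, A: 5.918; G is limiting.
A consumed = (1/2) × 8.700 = 4.350 mol
A remaining = 5.918 − 4.350 = 1.568 mol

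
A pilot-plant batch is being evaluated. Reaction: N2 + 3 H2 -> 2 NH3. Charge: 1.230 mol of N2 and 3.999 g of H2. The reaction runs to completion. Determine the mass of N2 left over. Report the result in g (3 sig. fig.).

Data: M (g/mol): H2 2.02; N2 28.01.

16.0 g

n(N2) = 1.230 mol
n(H2) = 3.999 / 2.02 = 1.980 mol
n/ν → N2: 1.230, H2: 0.6600; H2 is limiting.
N2 consumed = (1/3) × 1.980 = 0.6600 mol
N2 remaining = 1.230 − 0.6600 = 0.5700 mol
mass = 0.5700 × 28.01 = 15.97 g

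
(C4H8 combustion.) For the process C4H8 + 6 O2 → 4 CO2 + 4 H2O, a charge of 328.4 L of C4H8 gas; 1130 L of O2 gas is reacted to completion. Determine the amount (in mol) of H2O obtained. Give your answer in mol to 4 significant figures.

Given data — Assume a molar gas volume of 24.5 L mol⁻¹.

30.75 mol

n(C4H8) = 328.4 / 24.5 = 13.40 mol
n(O2) = 1130 / 24.5 = 46.12 mol
n/ν for C4H8 = 13.40/1 = 13.40
n/ν for O2 = 46.12/6 = 7.687
Smallest n/ν is O2 → limiting reagent.
n(H2O) = (4/6) × 46.12 = 30.75 mol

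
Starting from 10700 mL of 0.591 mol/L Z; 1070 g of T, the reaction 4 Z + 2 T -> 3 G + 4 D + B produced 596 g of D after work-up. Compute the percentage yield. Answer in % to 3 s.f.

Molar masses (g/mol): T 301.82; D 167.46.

56.3 %

n(Z) = 0.591 × 10700/1000 = 6.324 mol
n(T) = 1070 / 301.82 = 3.545 mol
n/ν for Z = 6.324/4 = 1.581
n/ν for T = 3.545/2 = 1.773
Smallest n/ν is Z → limiting reagent.
theoretical n(D) = (4/4) × 6.324 = 6.324 mol → 1059 g
% yield = 596 / 1059 × 100 = 56.28 %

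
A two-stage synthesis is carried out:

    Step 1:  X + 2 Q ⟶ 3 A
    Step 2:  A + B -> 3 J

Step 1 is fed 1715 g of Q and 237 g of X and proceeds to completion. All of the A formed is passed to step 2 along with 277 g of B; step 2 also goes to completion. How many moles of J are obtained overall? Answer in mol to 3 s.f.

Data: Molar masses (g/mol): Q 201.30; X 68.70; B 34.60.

Step 1:
n(Q) = 1715 / 201.30 = 8.520 mol
n(X) = 237.0 / 68.70 = 3.450 mol
n/ν for Q = 8.520/2 = 4.260
n/ν for X = 3.450/1 = 3.450
Smallest n/ν is X → limiting reagent.
n(A) produced = (3/1) × 3.450 = 10.35 mol
Step 2:
n(A) available = 10.35 mol
n(B) = 277.0 / 34.60 = 8.006 mol
n/ν for A = 10.35/1 = 10.35
n/ν for B = 8.006/1 = 8.006
Smallest n/ν is B → limiting reagent.
n(J) = (3/1) × 8.006 = 24.02 mol

24.0 mol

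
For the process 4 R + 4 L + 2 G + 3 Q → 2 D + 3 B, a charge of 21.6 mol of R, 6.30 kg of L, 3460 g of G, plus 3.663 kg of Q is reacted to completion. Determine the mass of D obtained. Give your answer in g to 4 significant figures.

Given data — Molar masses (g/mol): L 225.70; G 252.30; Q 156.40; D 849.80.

n(R) = 21.60 mol
n(L) = 6.300×1000 / 225.70 = 27.91 mol
n(G) = 3460 / 252.30 = 13.71 mol
n(Q) = 3.663×1000 / 156.40 = 23.42 mol
n/ν → R: 5.400, L: 6.978, G: 6.855, Q: 7.807; R is limiting.
n(D) = (2/4) × 21.60 = 10.80 mol
mass = 10.80 × 849.80 = 9178 g

9178 g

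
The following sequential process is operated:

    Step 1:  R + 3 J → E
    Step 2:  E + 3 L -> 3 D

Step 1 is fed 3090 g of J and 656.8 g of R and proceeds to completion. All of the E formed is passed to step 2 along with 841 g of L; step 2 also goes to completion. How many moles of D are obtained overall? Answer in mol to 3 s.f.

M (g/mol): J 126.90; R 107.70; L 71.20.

11.8 mol

Step 1:
n(J) = 3090 / 126.90 = 24.35 mol
n(R) = 656.8 / 107.70 = 6.098 mol
n/ν for J = 24.35/3 = 8.117
n/ν for R = 6.098/1 = 6.098
Smallest n/ν is R → limiting reagent.
n(E) produced = (1/1) × 6.098 = 6.098 mol
Step 2:
n(E) available = 6.098 mol
n(L) = 841.0 / 71.20 = 11.81 mol
n/ν for E = 6.098/1 = 6.098
n/ν for L = 11.81/3 = 3.937
Smallest n/ν is L → limiting reagent.
n(D) = (3/3) × 11.81 = 11.81 mol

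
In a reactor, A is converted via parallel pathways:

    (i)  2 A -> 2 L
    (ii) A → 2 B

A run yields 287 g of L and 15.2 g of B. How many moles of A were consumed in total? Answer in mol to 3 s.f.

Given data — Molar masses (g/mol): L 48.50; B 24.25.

n(L) = 287 / 48.50 = 5.918 mol
n(B) = 15.2 / 24.25 = 0.6268 mol
n(A) via (i) = (2/2)×5.918 = 5.918 mol
n(A) via (ii) = (1/2)×0.6268 = 0.3134 mol
total n(A) = 5.918 + 0.3134 = 6.231 mol

6.23 mol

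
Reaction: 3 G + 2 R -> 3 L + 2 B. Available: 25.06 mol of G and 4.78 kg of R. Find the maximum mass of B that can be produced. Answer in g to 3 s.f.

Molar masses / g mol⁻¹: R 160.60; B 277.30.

n(G) = 25.06 mol
n(R) = 4.780×1000 / 160.60 = 29.76 mol
n/ν for G = 25.06/3 = 8.353
n/ν for R = 29.76/2 = 14.88
Smallest n/ν is G → limiting reagent.
n(B) = (2/3) × 25.06 = 16.71 mol
mass = 16.71 × 277.30 = 4634 g

4630 g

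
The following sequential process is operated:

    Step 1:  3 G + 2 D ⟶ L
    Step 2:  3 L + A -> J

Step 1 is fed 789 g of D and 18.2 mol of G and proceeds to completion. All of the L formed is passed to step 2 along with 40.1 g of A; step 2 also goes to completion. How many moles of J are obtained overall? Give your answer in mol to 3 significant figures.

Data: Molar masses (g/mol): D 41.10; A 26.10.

1.54 mol

Step 1:
n(D) = 789.0 / 41.10 = 19.20 mol
n(G) = 18.20 mol
n/ν for D = 19.20/2 = 9.600
n/ν for G = 18.20/3 = 6.067
Smallest n/ν is G → limiting reagent.
n(L) produced = (1/3) × 18.20 = 6.067 mol
Step 2:
n(L) available = 6.067 mol
n(A) = 40.10 / 26.10 = 1.536 mol
n/ν for L = 6.067/3 = 2.022
n/ν for A = 1.536/1 = 1.536
Smallest n/ν is A → limiting reagent.
n(J) = (1/1) × 1.536 = 1.536 mol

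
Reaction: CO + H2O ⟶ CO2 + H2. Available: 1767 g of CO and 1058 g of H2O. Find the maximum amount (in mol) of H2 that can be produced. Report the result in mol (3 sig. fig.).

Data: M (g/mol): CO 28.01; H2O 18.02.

58.7 mol

n(CO) = 1767 / 28.01 = 63.08 mol
n(H2O) = 1058 / 18.02 = 58.71 mol
n/ν for CO = 63.08/1 = 63.08
n/ν for H2O = 58.71/1 = 58.71
Smallest n/ν is H2O → limiting reagent.
n(H2) = (1/1) × 58.71 = 58.71 mol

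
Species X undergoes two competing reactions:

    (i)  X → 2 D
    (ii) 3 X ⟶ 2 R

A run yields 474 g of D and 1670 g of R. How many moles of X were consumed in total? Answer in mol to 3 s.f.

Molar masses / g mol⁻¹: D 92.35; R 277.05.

n(D) = 474 / 92.35 = 5.133 mol
n(R) = 1670 / 277.05 = 6.028 mol
n(X) via (i) = (1/2)×5.133 = 2.567 mol
n(X) via (ii) = (3/2)×6.028 = 9.042 mol
total n(X) = 2.567 + 9.042 = 11.61 mol

11.6 mol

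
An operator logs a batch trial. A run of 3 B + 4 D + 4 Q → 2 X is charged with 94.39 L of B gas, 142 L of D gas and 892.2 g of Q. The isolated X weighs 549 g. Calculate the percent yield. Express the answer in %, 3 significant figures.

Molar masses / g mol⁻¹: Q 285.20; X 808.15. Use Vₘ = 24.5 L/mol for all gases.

n(B) = 94.39 / 24.5 = 3.853 mol
n(D) = 142.0 / 24.5 = 5.796 mol
n(Q) = 892.2 / 285.20 = 3.128 mol
n/ν for B = 3.853/3 = 1.284
n/ν for D = 5.796/4 = 1.449
n/ν for Q = 3.128/4 = 0.7820
Smallest n/ν is Q → limiting reagent.
theoretical n(X) = (2/4) × 3.128 = 1.564 mol → 1264 g
% yield = 549 / 1264 × 100 = 43.43 %

43.4 %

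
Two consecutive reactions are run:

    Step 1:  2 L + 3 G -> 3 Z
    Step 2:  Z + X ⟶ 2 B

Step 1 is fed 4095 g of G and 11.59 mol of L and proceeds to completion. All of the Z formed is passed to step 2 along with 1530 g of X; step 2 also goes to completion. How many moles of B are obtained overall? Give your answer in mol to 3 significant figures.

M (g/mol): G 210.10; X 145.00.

21.1 mol

Step 1:
n(G) = 4095 / 210.10 = 19.49 mol
n(L) = 11.59 mol
n/ν → G: 6.497, L: 5.795; L is limiting.
n(Z) produced = (3/2) × 11.59 = 17.39 mol
Step 2:
n(Z) available = 17.39 mol
n(X) = 1530 / 145.00 = 10.55 mol
n/ν → Z: 17.39, X: 10.55; X is limiting.
n(B) = (2/1) × 10.55 = 21.10 mol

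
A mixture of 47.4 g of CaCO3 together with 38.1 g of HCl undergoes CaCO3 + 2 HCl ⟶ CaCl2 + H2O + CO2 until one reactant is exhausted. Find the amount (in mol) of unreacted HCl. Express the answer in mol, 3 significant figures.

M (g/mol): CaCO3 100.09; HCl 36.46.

n(CaCO3) = 47.40 / 100.09 = 0.4736 mol
n(HCl) = 38.10 / 36.46 = 1.045 mol
n/ν → CaCO3: 0.4736, HCl: 0.5225; CaCO3 is limiting.
HCl consumed = (2/1) × 0.4736 = 0.9472 mol
HCl remaining = 1.045 − 0.9472 = 0.09780 mol

0.0978 mol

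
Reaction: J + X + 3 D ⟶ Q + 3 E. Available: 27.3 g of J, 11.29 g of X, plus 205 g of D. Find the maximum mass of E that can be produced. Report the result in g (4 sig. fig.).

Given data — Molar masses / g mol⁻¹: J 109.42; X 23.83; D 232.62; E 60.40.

45.21 g

n(J) = 27.30 / 109.42 = 0.2495 mol
n(X) = 11.29 / 23.83 = 0.4738 mol
n(D) = 205.0 / 232.62 = 0.8813 mol
n/ν → J: 0.2495, X: 0.4738, D: 0.2938; J is limiting.
n(E) = (3/1) × 0.2495 = 0.7485 mol
mass = 0.7485 × 60.40 = 45.21 g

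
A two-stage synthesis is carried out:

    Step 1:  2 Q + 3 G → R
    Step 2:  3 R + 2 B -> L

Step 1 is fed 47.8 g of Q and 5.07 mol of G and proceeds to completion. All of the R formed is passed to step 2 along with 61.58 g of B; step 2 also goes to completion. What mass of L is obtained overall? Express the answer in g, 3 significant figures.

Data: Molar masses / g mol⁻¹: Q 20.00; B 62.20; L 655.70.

261 g

Step 1:
n(Q) = 47.80 / 20.00 = 2.390 mol
n(G) = 5.070 mol
n/ν for Q = 2.390/2 = 1.195
n/ν for G = 5.070/3 = 1.690
Smallest n/ν is Q → limiting reagent.
n(R) produced = (1/2) × 2.390 = 1.195 mol
Step 2:
n(R) available = 1.195 mol
n(B) = 61.58 / 62.20 = 0.9900 mol
n/ν for R = 1.195/3 = 0.3983
n/ν for B = 0.9900/2 = 0.4950
Smallest n/ν is R → limiting reagent.
n(L) = (1/3) × 1.195 = 0.3983 mol
mass = 0.3983 × 655.70 = 261.2 g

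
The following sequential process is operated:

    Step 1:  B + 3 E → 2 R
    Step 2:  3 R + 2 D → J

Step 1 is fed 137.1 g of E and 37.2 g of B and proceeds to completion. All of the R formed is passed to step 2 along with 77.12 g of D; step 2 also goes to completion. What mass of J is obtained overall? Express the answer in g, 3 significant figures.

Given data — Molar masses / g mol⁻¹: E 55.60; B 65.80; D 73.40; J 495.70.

187 g

Step 1:
n(E) = 137.1 / 55.60 = 2.466 mol
n(B) = 37.20 / 65.80 = 0.5653 mol
n/ν → E: 0.8220, B: 0.5653; B is limiting.
n(R) produced = (2/1) × 0.5653 = 1.131 mol
Step 2:
n(R) available = 1.131 mol
n(D) = 77.12 / 73.40 = 1.051 mol
n/ν → R: 0.3770, D: 0.5255; R is limiting.
n(J) = (1/3) × 1.131 = 0.3770 mol
mass = 0.3770 × 495.70 = 186.9 g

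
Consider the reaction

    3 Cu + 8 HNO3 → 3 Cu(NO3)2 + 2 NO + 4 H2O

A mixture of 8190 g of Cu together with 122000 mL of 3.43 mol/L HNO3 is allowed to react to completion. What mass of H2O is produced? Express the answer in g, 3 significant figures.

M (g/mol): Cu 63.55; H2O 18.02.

3100 g

n(Cu) = 8190 / 63.55 = 128.9 mol
n(HNO3) = 3.43 × 122000/1000 = 418.5 mol
n/ν for Cu = 128.9/3 = 42.97
n/ν for HNO3 = 418.5/8 = 52.31
Smallest n/ν is Cu → limiting reagent.
n(H2O) = (4/3) × 128.9 = 171.9 mol
mass = 171.9 × 18.02 = 3098 g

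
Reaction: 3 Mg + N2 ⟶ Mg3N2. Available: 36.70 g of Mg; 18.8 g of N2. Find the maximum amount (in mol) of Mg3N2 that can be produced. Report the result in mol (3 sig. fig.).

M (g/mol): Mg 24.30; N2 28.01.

0.503 mol

n(Mg) = 36.70 / 24.30 = 1.510 mol
n(N2) = 18.80 / 28.01 = 0.6712 mol
n/ν for Mg = 1.510/3 = 0.5033
n/ν for N2 = 0.6712/1 = 0.6712
Smallest n/ν is Mg → limiting reagent.
n(Mg3N2) = (1/3) × 1.510 = 0.5033 mol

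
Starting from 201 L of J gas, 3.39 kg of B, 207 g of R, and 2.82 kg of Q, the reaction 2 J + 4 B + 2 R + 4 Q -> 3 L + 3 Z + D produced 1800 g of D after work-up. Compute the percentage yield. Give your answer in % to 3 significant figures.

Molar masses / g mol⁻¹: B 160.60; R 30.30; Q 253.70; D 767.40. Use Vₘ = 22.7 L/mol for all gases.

84.4 %

n(J) = 201.0 / 22.7 = 8.855 mol
n(B) = 3.390×1000 / 160.60 = 21.11 mol
n(R) = 207.0 / 30.30 = 6.832 mol
n(Q) = 2.820×1000 / 253.70 = 11.12 mol
n/ν → J: 4.428, B: 5.278, R: 3.416, Q: 2.780; Q is limiting.
theoretical n(D) = (1/4) × 11.12 = 2.780 mol → 2133 g
% yield = 1800 / 2133 × 100 = 84.39 %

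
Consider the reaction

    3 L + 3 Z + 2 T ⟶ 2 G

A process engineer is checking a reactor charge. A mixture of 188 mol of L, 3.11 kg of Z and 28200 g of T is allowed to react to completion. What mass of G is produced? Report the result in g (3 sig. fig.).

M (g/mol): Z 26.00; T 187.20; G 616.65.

n(L) = 188.0 mol
n(Z) = 3.110×1000 / 26.00 = 119.6 mol
n(T) = 28200 / 187.20 = 150.6 mol
n/ν for L = 188.0/3 = 62.67
n/ν for Z = 119.6/3 = 39.87
n/ν for T = 150.6/2 = 75.30
Smallest n/ν is Z → limiting reagent.
n(G) = (2/3) × 119.6 = 79.73 mol
mass = 79.73 × 616.65 = 49170 g

49200 g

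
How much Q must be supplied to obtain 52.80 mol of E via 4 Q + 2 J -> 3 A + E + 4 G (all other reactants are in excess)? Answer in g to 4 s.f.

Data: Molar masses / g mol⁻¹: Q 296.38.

n(E) = 52.80 mol
n(Q) = (4/1) × 52.80 = 211.2 mol
mass = 211.2 × 296.38 = 62600 g

62600 g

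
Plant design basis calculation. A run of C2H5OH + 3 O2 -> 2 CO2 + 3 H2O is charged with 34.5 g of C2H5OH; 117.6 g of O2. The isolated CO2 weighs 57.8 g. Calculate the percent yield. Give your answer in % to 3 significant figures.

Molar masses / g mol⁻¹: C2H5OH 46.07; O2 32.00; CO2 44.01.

n(C2H5OH) = 34.50 / 46.07 = 0.7489 mol
n(O2) = 117.6 / 32.00 = 3.675 mol
n/ν → C2H5OH: 0.7489, O2: 1.225; C2H5OH is limiting.
theoretical n(CO2) = (2/1) × 0.7489 = 1.498 mol → 65.93 g
% yield = 57.8 / 65.93 × 100 = 87.67 %

87.7 %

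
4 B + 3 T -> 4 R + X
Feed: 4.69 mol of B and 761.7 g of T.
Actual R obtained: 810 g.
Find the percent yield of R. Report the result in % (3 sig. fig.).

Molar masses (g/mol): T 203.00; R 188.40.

91.7 %

n(B) = 4.690 mol
n(T) = 761.7 / 203.00 = 3.752 mol
n/ν for B = 4.690/4 = 1.173
n/ν for T = 3.752/3 = 1.251
Smallest n/ν is B → limiting reagent.
theoretical n(R) = (4/4) × 4.690 = 4.690 mol → 883.6 g
% yield = 810 / 883.6 × 100 = 91.67 %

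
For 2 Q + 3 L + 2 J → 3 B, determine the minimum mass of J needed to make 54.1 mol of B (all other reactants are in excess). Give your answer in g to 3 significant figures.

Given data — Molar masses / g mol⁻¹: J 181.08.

n(B) = 54.10 mol
n(J) = (2/3) × 54.10 = 36.07 mol
mass = 36.07 × 181.08 = 6532 g

6530 g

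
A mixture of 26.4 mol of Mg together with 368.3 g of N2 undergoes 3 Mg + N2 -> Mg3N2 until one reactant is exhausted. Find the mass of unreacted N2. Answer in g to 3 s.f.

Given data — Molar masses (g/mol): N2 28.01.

n(Mg) = 26.40 mol
n(N2) = 368.3 / 28.01 = 13.15 mol
n/ν → Mg: 8.800, N2: 13.15; Mg is limiting.
N2 consumed = (1/3) × 26.40 = 8.800 mol
N2 remaining = 13.15 − 8.800 = 4.350 mol
mass = 4.350 × 28.01 = 121.8 g

122 g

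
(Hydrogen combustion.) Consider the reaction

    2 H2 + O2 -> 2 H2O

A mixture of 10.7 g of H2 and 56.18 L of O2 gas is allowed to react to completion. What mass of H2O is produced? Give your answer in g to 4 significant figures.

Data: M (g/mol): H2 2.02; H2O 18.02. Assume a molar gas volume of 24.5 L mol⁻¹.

82.64 g

n(H2) = 10.70 / 2.02 = 5.297 mol
n(O2) = 56.18 / 24.5 = 2.293 mol
n/ν for H2 = 5.297/2 = 2.649
n/ν for O2 = 2.293/1 = 2.293
Smallest n/ν is O2 → limiting reagent.
n(H2O) = (2/1) × 2.293 = 4.586 mol
mass = 4.586 × 18.02 = 82.64 g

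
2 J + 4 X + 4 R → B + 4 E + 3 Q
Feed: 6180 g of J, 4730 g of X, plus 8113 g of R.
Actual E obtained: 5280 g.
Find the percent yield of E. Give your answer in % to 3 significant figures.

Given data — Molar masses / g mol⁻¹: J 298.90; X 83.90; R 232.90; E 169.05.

89.7 %

n(J) = 6180 / 298.90 = 20.68 mol
n(X) = 4730 / 83.90 = 56.38 mol
n(R) = 8113 / 232.90 = 34.83 mol
n/ν for J = 20.68/2 = 10.34
n/ν for X = 56.38/4 = 14.10
n/ν for R = 34.83/4 = 8.708
Smallest n/ν is R → limiting reagent.
theoretical n(E) = (4/4) × 34.83 = 34.83 mol → 5888 g
% yield = 5280 / 5888 × 100 = 89.67 %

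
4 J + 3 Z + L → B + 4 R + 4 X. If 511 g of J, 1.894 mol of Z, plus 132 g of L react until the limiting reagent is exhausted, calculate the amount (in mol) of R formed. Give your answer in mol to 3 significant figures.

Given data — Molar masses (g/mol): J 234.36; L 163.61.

n(J) = 511.0 / 234.36 = 2.180 mol
n(Z) = 1.894 mol
n(L) = 132.0 / 163.61 = 0.8068 mol
n/ν → J: 0.5450, Z: 0.6313, L: 0.8068; J is limiting.
n(R) = (4/4) × 2.180 = 2.180 mol

2.18 mol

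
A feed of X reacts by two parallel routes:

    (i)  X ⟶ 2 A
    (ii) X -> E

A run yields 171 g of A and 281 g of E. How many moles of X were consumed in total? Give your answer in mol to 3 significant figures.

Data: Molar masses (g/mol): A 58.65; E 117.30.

3.85 mol

n(A) = 171 / 58.65 = 2.916 mol
n(E) = 281 / 117.30 = 2.396 mol
n(X) via (i) = (1/2)×2.916 = 1.458 mol
n(X) via (ii) = (1/1)×2.396 = 2.396 mol
total n(X) = 1.458 + 2.396 = 3.854 mol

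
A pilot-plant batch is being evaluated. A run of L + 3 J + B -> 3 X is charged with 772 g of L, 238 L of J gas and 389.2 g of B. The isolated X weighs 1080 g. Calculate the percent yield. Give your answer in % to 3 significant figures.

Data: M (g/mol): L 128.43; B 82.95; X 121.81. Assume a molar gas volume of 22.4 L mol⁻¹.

83.4 %

n(L) = 772.0 / 128.43 = 6.011 mol
n(J) = 238.0 / 22.4 = 10.63 mol
n(B) = 389.2 / 82.95 = 4.692 mol
n/ν → L: 6.011, J: 3.543, B: 4.692; J is limiting.
theoretical n(X) = (3/3) × 10.63 = 10.63 mol → 1295 g
% yield = 1080 / 1295 × 100 = 83.40 %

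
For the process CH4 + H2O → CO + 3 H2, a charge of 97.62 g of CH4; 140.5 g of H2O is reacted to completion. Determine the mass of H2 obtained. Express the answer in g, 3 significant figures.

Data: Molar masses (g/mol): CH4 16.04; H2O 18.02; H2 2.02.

n(CH4) = 97.62 / 16.04 = 6.086 mol
n(H2O) = 140.5 / 18.02 = 7.797 mol
n/ν → CH4: 6.086, H2O: 7.797; CH4 is limiting.
n(H2) = (3/1) × 6.086 = 18.26 mol
mass = 18.26 × 2.02 = 36.89 g

36.9 g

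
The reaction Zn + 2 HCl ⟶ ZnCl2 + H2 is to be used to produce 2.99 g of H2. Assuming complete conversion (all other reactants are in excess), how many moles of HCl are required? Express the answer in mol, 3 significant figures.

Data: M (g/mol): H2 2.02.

2.96 mol

n(H2) = 2.99 / 2.02 = 1.480 mol
n(HCl) = (2/1) × 1.480 = 2.960 mol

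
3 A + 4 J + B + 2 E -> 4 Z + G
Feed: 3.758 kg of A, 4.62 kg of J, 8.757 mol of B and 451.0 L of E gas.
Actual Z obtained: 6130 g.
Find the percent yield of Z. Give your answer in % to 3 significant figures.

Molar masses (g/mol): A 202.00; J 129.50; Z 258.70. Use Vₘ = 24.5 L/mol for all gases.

n(A) = 3.758×1000 / 202.00 = 18.60 mol
n(J) = 4.620×1000 / 129.50 = 35.68 mol
n(B) = 8.757 mol
n(E) = 451.0 / 24.5 = 18.41 mol
n/ν → A: 6.200, J: 8.920, B: 8.757, E: 9.205; A is limiting.
theoretical n(Z) = (4/3) × 18.60 = 24.80 mol → 6416 g
% yield = 6130 / 6416 × 100 = 95.54 %

95.5 %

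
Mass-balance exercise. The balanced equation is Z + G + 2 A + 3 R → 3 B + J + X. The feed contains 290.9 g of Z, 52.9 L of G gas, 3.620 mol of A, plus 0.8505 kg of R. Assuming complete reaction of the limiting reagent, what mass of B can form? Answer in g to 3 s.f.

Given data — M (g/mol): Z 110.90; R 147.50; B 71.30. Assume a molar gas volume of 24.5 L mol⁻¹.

n(Z) = 290.9 / 110.90 = 2.623 mol
n(G) = 52.90 / 24.5 = 2.159 mol
n(A) = 3.620 mol
n(R) = 0.8505×1000 / 147.50 = 5.766 mol
n/ν for Z = 2.623/1 = 2.623
n/ν for G = 2.159/1 = 2.159
n/ν for A = 3.620/2 = 1.810
n/ν for R = 5.766/3 = 1.922
Smallest n/ν is A → limiting reagent.
n(B) = (3/2) × 3.620 = 5.430 mol
mass = 5.430 × 71.30 = 387.2 g

387 g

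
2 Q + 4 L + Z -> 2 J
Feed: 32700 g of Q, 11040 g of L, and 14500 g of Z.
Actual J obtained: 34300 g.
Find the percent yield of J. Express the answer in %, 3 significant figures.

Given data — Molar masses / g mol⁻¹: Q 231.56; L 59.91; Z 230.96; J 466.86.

n(Q) = 32700 / 231.56 = 141.2 mol
n(L) = 11040 / 59.91 = 184.3 mol
n(Z) = 14500 / 230.96 = 62.78 mol
n/ν for Q = 141.2/2 = 70.60
n/ν for L = 184.3/4 = 46.08
n/ν for Z = 62.78/1 = 62.78
Smallest n/ν is L → limiting reagent.
theoretical n(J) = (2/4) × 184.3 = 92.15 mol → 43020 g
% yield = 34300 / 43020 × 100 = 79.73 %

79.7 %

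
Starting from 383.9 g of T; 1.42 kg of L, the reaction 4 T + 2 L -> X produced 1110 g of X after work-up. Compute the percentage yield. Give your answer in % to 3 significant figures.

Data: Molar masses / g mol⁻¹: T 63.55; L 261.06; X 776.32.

94.7 %

n(T) = 383.9 / 63.55 = 6.041 mol
n(L) = 1.420×1000 / 261.06 = 5.439 mol
n/ν for T = 6.041/4 = 1.510
n/ν for L = 5.439/2 = 2.720
Smallest n/ν is T → limiting reagent.
theoretical n(X) = (1/4) × 6.041 = 1.510 mol → 1172 g
% yield = 1110 / 1172 × 100 = 94.71 %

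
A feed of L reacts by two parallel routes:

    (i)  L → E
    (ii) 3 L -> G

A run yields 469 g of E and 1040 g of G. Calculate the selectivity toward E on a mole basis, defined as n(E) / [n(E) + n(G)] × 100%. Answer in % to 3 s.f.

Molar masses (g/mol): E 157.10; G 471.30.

n(E) = 469 / 157.10 = 2.985 mol
n(G) = 1040 / 471.30 = 2.207 mol
selectivity = 2.985/(2.985+2.207) × 100 = 57.49 %

57.5 %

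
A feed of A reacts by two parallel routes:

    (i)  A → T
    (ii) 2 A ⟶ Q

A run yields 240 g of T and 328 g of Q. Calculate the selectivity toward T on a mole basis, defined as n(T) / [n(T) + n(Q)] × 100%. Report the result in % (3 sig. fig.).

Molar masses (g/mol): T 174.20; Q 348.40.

59.4 %

n(T) = 240 / 174.20 = 1.378 mol
n(Q) = 328 / 348.40 = 0.9414 mol
selectivity = 1.378/(1.378+0.9414) × 100 = 59.41 %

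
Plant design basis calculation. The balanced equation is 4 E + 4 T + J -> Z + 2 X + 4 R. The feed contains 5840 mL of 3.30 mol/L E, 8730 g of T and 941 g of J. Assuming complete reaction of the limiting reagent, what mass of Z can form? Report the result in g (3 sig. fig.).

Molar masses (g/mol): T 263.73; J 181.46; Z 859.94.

4140 g

n(E) = 3.30 × 5840/1000 = 19.27 mol
n(T) = 8730 / 263.73 = 33.10 mol
n(J) = 941.0 / 181.46 = 5.186 mol
n/ν for E = 19.27/4 = 4.818
n/ν for T = 33.10/4 = 8.275
n/ν for J = 5.186/1 = 5.186
Smallest n/ν is E → limiting reagent.
n(Z) = (1/4) × 19.27 = 4.818 mol
mass = 4.818 × 859.94 = 4143 g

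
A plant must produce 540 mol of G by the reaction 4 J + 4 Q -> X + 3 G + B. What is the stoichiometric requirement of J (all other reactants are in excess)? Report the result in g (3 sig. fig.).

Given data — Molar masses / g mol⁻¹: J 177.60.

128000 g

n(G) = 540.0 mol
n(J) = (4/3) × 540.0 = 720.0 mol
mass = 720.0 × 177.60 = 127900 g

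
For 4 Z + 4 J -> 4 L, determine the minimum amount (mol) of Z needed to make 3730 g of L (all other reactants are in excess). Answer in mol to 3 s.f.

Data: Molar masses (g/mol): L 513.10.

n(L) = 3730 / 513.10 = 7.270 mol
n(Z) = (4/4) × 7.270 = 7.270 mol

7.27 mol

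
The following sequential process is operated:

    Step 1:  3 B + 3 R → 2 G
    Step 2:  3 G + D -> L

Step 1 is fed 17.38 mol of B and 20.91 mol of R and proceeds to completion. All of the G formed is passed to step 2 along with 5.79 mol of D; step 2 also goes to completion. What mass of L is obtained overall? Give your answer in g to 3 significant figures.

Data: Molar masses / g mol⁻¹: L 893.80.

3450 g

Step 1:
n(B) = 17.38 mol
n(R) = 20.91 mol
n/ν for B = 17.38/3 = 5.793
n/ν for R = 20.91/3 = 6.970
Smallest n/ν is B → limiting reagent.
n(G) produced = (2/3) × 17.38 = 11.59 mol
Step 2:
n(G) available = 11.59 mol
n(D) = 5.790 mol
n/ν for G = 11.59/3 = 3.863
n/ν for D = 5.790/1 = 5.790
Smallest n/ν is G → limiting reagent.
n(L) = (1/3) × 11.59 = 3.863 mol
mass = 3.863 × 893.80 = 3453 g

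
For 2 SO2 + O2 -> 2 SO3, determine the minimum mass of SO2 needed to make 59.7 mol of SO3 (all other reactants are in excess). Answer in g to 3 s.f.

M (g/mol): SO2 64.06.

3820 g

n(SO3) = 59.70 mol
n(SO2) = (2/2) × 59.70 = 59.70 mol
mass = 59.70 × 64.06 = 3824 g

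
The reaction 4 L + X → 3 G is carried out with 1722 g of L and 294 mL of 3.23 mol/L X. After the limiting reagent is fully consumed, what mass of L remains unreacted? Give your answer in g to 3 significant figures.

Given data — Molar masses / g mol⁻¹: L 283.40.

646 g

n(L) = 1722 / 283.40 = 6.076 mol
n(X) = 3.23 × 294.0/1000 = 0.9496 mol
n/ν for L = 6.076/4 = 1.519
n/ν for X = 0.9496/1 = 0.9496
Smallest n/ν is X → limiting reagent.
L consumed = (4/1) × 0.9496 = 3.798 mol
L remaining = 6.076 − 3.798 = 2.278 mol
mass = 2.278 × 283.40 = 645.6 g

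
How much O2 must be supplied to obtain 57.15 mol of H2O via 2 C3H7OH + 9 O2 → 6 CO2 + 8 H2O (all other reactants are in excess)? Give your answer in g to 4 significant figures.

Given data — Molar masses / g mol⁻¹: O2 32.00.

2057 g

n(H2O) = 57.15 mol
n(O2) = (9/8) × 57.15 = 64.29 mol
mass = 64.29 × 32.00 = 2057 g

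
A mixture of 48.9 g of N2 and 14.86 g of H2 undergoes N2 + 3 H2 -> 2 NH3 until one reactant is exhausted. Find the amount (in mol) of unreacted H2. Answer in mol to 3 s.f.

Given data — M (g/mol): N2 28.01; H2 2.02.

n(N2) = 48.90 / 28.01 = 1.746 mol
n(H2) = 14.86 / 2.02 = 7.356 mol
n/ν → N2: 1.746, H2: 2.452; N2 is limiting.
H2 consumed = (3/1) × 1.746 = 5.238 mol
H2 remaining = 7.356 − 5.238 = 2.118 mol

2.12 mol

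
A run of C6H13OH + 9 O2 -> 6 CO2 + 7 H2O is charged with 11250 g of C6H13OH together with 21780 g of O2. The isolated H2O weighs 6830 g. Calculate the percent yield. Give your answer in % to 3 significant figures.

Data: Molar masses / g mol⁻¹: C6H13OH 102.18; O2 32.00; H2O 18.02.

71.6 %

n(C6H13OH) = 11250 / 102.18 = 110.1 mol
n(O2) = 21780 / 32.00 = 680.6 mol
n/ν → C6H13OH: 110.1, O2: 75.62; O2 is limiting.
theoretical n(H2O) = (7/9) × 680.6 = 529.4 mol → 9540 g
% yield = 6830 / 9540 × 100 = 71.59 %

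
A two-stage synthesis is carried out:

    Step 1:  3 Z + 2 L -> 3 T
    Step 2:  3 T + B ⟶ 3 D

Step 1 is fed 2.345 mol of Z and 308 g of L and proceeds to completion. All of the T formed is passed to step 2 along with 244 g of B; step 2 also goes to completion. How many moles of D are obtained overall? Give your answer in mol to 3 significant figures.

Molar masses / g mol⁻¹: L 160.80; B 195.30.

Step 1:
n(Z) = 2.345 mol
n(L) = 308.0 / 160.80 = 1.915 mol
n/ν → Z: 0.7817, L: 0.9575; Z is limiting.
n(T) produced = (3/3) × 2.345 = 2.345 mol
Step 2:
n(T) available = 2.345 mol
n(B) = 244.0 / 195.30 = 1.249 mol
n/ν → T: 0.7817, B: 1.249; T is limiting.
n(D) = (3/3) × 2.345 = 2.345 mol

2.35 mol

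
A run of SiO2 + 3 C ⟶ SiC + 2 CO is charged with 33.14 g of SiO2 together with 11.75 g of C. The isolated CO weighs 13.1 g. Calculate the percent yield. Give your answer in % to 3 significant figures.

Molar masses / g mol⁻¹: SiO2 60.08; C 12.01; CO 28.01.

71.7 %

n(SiO2) = 33.14 / 60.08 = 0.5516 mol
n(C) = 11.75 / 12.01 = 0.9784 mol
n/ν for SiO2 = 0.5516/1 = 0.5516
n/ν for C = 0.9784/3 = 0.3261
Smallest n/ν is C → limiting reagent.
theoretical n(CO) = (2/3) × 0.9784 = 0.6523 mol → 18.27 g
% yield = 13.1 / 18.27 × 100 = 71.70 %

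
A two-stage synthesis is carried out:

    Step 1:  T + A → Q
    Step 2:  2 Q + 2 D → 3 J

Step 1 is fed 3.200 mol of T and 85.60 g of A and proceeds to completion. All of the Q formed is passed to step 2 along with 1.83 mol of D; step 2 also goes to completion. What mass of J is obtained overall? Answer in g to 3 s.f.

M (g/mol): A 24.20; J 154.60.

Step 1:
n(T) = 3.200 mol
n(A) = 85.60 / 24.20 = 3.537 mol
n/ν → T: 3.200, A: 3.537; T is limiting.
n(Q) produced = (1/1) × 3.200 = 3.200 mol
Step 2:
n(Q) available = 3.200 mol
n(D) = 1.830 mol
n/ν → Q: 1.600, D: 0.9150; D is limiting.
n(J) = (3/2) × 1.830 = 2.745 mol
mass = 2.745 × 154.60 = 424.4 g

424 g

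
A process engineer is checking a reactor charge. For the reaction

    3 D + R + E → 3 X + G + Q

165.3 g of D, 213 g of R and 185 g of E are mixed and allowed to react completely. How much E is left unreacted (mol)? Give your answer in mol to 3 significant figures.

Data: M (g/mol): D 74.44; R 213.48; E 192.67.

n(D) = 165.3 / 74.44 = 2.221 mol
n(R) = 213.0 / 213.48 = 0.9978 mol
n(E) = 185.0 / 192.67 = 0.9602 mol
n/ν for D = 2.221/3 = 0.7403
n/ν for R = 0.9978/1 = 0.9978
n/ν for E = 0.9602/1 = 0.9602
Smallest n/ν is D → limiting reagent.
E consumed = (1/3) × 2.221 = 0.7403 mol
E remaining = 0.9602 − 0.7403 = 0.2199 mol

0.220 mol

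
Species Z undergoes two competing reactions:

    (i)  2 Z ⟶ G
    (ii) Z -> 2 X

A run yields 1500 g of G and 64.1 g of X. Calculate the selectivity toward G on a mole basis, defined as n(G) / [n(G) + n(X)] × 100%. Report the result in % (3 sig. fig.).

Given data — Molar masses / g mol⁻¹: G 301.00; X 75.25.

n(G) = 1500 / 301.00 = 4.983 mol
n(X) = 64.1 / 75.25 = 0.8518 mol
selectivity = 4.983/(4.983+0.8518) × 100 = 85.40 %

85.4 %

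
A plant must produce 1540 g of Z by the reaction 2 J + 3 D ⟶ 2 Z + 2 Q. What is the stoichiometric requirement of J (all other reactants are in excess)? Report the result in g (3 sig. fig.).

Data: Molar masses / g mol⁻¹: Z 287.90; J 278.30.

n(Z) = 1540 / 287.90 = 5.349 mol
n(J) = (2/2) × 5.349 = 5.349 mol
mass = 5.349 × 278.30 = 1489 g

1490 g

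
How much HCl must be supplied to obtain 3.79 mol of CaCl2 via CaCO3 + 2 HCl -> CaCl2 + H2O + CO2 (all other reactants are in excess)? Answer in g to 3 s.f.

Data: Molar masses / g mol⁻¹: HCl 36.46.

n(CaCl2) = 3.790 mol
n(HCl) = (2/1) × 3.790 = 7.580 mol
mass = 7.580 × 36.46 = 276.4 g

276 g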